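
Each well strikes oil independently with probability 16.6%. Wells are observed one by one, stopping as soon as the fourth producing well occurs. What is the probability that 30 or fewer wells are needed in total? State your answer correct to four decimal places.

0.7574

Finishing within 30 wells ⇔ at least 4 successes in the first 30. With X ~ Binomial(30, 0.166), P(Y ≤ 30) = 1 − P(X ≤ 3).
  k=0: C(30,0)·0.166^0·0.834^30 = 0.004315
  k=1: C(30,1)·0.166^1·0.834^29 = 0.025766
  k=2: C(30,2)·0.166^2·0.834^28 = 0.074363
  k=3: C(30,3)·0.166^3·0.834^27 = 0.138145
1 − 0.242588 = 0.757412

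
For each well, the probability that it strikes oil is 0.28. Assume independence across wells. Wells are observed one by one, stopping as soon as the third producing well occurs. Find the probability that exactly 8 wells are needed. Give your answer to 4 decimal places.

0.0892

Y = trial on which the third success occurs; negative binomial, r=3, p=0.28.
P(Y=8) = C(7,2) · p^3 · (1−p)^5
= 21 · 0.021952 · 0.19349 = 0.089198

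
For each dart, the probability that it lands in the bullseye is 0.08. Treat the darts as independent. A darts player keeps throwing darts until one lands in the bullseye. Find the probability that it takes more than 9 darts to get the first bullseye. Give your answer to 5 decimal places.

Y = number of darts to the first success; geometric, p = 0.08.
P(Y > 9) = P(first 9 all fail) = (1−p)^9 = 0.4721614

0.47216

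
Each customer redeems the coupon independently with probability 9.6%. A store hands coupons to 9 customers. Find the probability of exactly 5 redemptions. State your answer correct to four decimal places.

0.0007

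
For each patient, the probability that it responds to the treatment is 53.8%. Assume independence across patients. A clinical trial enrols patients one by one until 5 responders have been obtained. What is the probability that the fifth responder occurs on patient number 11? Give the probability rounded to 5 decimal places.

0.09204

Y = trial on which the fifth success occurs; negative binomial, r=5, p=0.538.
P(Y=11) = C(10,4) · p^5 · (1−p)^6
= 210 · 0.045072 · 0.0097242 = 0.0920413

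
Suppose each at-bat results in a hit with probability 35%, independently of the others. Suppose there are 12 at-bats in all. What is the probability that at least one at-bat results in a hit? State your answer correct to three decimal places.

0.994

P(at least one) = 1 − P(none) = 1 − (1 − 0.35)^12
= 1 − 0.00569 = 0.99431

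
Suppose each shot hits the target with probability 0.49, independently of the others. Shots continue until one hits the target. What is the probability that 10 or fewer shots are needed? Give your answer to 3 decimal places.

0.999

Y = number of shots to the first success; geometric, p = 0.49.
P(Y ≤ 10) = 1 − (1−p)^10 = 1 − 0.00119 = 0.99881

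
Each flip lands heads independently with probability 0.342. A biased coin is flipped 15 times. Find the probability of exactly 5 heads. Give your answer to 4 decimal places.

X ~ Binomial(n=15, p=0.342).
P(X=5) = C(15,5) · p^5 · (1−p)^10
= 3003 · 0.0046788 · 0.015215 = 0.213769

0.2138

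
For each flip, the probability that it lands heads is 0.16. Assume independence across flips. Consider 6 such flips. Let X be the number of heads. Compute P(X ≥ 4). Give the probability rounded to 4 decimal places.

0.0075

X ~ Binomial(6, 0.16); P(X ≥ 4) = Σ C(6,k) p^k (1−p)^(6−k) over k:
  k=4: C(6,4)·0.16^4·0.84^2 = 0.006936
  k=5: C(6,5)·0.16^5·0.84^1 = 0.000528
  k=6: C(6,6)·0.16^6·0.84^0 = 0.000017
Total = 0.007482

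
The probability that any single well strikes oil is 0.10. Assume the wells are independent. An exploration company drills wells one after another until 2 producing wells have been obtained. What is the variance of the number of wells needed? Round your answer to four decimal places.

Y = total wells until the second success; negative binomial with r=2, p=0.10.
Var(Y) = r(1−p)/p² = 2·0.90 / 0.10² = 180.000000

180.0000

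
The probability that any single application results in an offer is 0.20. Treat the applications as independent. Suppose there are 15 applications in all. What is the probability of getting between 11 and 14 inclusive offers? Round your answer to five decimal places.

X ~ Binomial(15, 0.20); P(11 ≤ X ≤ 14) = Σ C(15,k) p^k (1−p)^(15−k) over k:
  k=11: C(15,11)·0.20^11·0.80^4 = 0.0000115
  k=12: C(15,12)·0.20^12·0.80^3 = 0.0000010
  k=13: C(15,13)·0.20^13·0.80^2 = 0.0000001
  k=14: C(15,14)·0.20^14·0.80^1 = 0.0000000
Total = 0.0000125

0.00001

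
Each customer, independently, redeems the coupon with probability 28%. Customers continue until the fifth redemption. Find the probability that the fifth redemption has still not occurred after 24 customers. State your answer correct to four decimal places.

0.1560

Needing more than 24 customers ⇔ fewer than 5 successes in the first 24. With X ~ Binomial(24, 0.28), P(Y > 24) = P(X ≤ 4).
  k=0: C(24,0)·0.28^0·0.72^24 = 0.000377
  k=1: C(24,1)·0.28^1·0.72^23 = 0.003516
  k=2: C(24,2)·0.28^2·0.72^22 = 0.015723
  k=3: C(24,3)·0.28^3·0.72^21 = 0.044840
  k=4: C(24,4)·0.28^4·0.72^20 = 0.091549
P(X ≤ 4) = 0.156004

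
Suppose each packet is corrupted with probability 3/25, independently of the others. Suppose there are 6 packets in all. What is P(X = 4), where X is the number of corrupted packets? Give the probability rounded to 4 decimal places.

X ~ Binomial(n=6, p=0.12).
P(X=4) = C(6,4) · p^4 · (1−p)^2
= 15 · 0.00020736 · 0.7744 = 0.002409

0.0024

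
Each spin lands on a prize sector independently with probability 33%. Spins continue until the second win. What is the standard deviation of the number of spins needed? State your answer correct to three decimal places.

Y = total spins until the second success; negative binomial with r=2, p=0.33.
SD(Y) = √[r(1−p)/p²] = √(12.30487) = 3.50783

3.508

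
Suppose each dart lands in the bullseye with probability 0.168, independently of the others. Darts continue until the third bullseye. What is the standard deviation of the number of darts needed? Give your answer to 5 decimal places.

9.40401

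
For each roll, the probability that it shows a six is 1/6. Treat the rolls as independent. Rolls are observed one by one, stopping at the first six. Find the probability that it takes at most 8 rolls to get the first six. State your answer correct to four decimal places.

Y = number of rolls to the first success; geometric, p = 0.166667.
P(Y ≤ 8) = 1 − (1−p)^8 = 1 − 0.232568 = 0.767432

0.7674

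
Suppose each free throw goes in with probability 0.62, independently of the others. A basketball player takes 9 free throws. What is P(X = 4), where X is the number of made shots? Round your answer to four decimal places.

X ~ Binomial(n=9, p=0.62).
P(X=4) = C(9,4) · p^4 · (1−p)^5
= 126 · 0.14776 · 0.0079235 = 0.147521

0.1475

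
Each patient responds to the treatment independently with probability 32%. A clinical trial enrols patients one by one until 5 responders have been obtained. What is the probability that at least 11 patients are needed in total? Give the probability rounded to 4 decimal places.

0.8133

Needing more than 10 patients ⇔ fewer than 5 successes in the first 10. With X ~ Binomial(10, 0.32), P(Y > 10) = P(X ≤ 4).
  k=0: C(10,0)·0.32^0·0.68^10 = 0.021139
  k=1: C(10,1)·0.32^1·0.68^9 = 0.099479
  k=2: C(10,2)·0.32^2·0.68^8 = 0.210661
  k=3: C(10,3)·0.32^3·0.68^7 = 0.264359
  k=4: C(10,4)·0.32^4·0.68^6 = 0.217707
P(X ≤ 4) = 0.813345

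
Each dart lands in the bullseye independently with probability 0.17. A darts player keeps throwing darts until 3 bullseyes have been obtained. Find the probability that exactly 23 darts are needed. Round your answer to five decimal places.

0.02732

Y = trial on which the third success occurs; negative binomial, r=3, p=0.17.
P(Y=23) = C(22,2) · p^3 · (1−p)^20
= 231 · 0.004913 · 0.024075 = 0.0273225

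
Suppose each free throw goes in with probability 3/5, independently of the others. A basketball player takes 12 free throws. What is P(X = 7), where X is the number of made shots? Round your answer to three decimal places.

X ~ Binomial(n=12, p=0.60).
P(X=7) = C(12,7) · p^7 · (1−p)^5
= 792 · 0.027994 · 0.01024 = 0.22703

0.227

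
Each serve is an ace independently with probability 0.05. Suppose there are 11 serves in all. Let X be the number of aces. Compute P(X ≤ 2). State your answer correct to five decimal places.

X ~ Binomial(11, 0.05); P(X ≤ 2) = Σ C(11,k) p^k (1−p)^(11−k) over k:
  k=0: C(11,0)·0.05^0·0.95^11 = 0.5688001
  k=1: C(11,1)·0.05^1·0.95^10 = 0.3293053
  k=2: C(11,2)·0.05^2·0.95^9 = 0.0866593
Total = 0.9847647

0.98476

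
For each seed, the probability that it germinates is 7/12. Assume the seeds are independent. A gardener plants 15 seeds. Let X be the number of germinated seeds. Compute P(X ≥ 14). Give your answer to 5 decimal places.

X ~ Binomial(15, 0.583333); P(X ≥ 14) = Σ C(15,k) p^k (1−p)^(15−k) over k:
  k=14: C(15,14)·0.583333^14·0.416667^1 = 0.0033015
  k=15: C(15,15)·0.583333^15·0.416667^0 = 0.0003081
Total = 0.0036097

0.00361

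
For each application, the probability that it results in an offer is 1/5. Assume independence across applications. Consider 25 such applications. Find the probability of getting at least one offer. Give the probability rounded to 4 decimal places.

P(at least one) = 1 − P(none) = 1 − (1 − 0.20)^25
= 1 − 0.003778 = 0.996222

0.9962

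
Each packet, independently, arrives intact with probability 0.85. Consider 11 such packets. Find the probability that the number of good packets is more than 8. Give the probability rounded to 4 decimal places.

X ~ Binomial(11, 0.85); P(X ≥ 9) = Σ C(11,k) p^k (1−p)^(11−k) over k:
  k=9: C(11,9)·0.85^9·0.15^2 = 0.286626
  k=10: C(11,10)·0.85^10·0.15^1 = 0.324843
  k=11: C(11,11)·0.85^11·0.15^0 = 0.167343
Total = 0.778812

0.7788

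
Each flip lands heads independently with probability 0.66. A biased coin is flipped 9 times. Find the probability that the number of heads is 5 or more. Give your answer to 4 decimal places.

0.8447

X ~ Binomial(9, 0.66); P(X ≥ 5) = Σ C(9,k) p^k (1−p)^(9−k) over k:
  k=5: C(9,5)·0.66^5·0.34^4 = 0.210866
  k=6: C(9,6)·0.66^6·0.34^3 = 0.272885
  k=7: C(9,7)·0.66^7·0.34^2 = 0.227022
  k=8: C(9,8)·0.66^8·0.34^1 = 0.110172
  k=9: C(9,9)·0.66^9·0.34^0 = 0.023763
Total = 0.844708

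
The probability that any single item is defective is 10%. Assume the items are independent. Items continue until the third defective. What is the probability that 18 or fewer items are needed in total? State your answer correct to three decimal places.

0.266

Finishing within 18 items ⇔ at least 3 successes in the first 18. With X ~ Binomial(18, 0.10), P(Y ≤ 18) = 1 − P(X ≤ 2).
  k=0: C(18,0)·0.10^0·0.90^18 = 0.15009
  k=1: C(18,1)·0.10^1·0.90^17 = 0.30019
  k=2: C(18,2)·0.10^2·0.90^16 = 0.28351
1 − 0.73380 = 0.26620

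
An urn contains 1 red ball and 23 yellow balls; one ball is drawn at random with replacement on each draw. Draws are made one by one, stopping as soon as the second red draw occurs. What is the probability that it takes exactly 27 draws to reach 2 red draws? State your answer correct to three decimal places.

0.016

Y = trial on which the second success occurs; negative binomial, r=2, p=0.041667.
P(Y=27) = C(26,1) · p^2 · (1−p)^25
= 26 · 0.0017361 · 0.34508 = 0.01558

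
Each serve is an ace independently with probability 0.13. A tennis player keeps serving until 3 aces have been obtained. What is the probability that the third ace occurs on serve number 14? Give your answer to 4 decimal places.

0.0370

Y = trial on which the third success occurs; negative binomial, r=3, p=0.13.
P(Y=14) = C(13,2) · p^3 · (1−p)^11
= 78 · 0.002197 · 0.21613 = 0.037037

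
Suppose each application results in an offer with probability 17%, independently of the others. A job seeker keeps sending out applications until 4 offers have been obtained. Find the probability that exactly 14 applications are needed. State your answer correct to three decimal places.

0.037

Y = trial on which the fourth success occurs; negative binomial, r=4, p=0.17.
P(Y=14) = C(13,3) · p^4 · (1−p)^10
= 286 · 0.00083521 · 0.15516 = 0.03706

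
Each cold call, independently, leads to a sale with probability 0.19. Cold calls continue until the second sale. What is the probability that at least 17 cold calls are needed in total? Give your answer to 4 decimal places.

0.1632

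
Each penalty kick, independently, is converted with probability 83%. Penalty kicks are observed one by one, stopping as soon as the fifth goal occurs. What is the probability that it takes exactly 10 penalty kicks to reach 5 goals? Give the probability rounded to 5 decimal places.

0.00705

Y = trial on which the fifth success occurs; negative binomial, r=5, p=0.83.
P(Y=10) = C(9,4) · p^5 · (1−p)^5
= 126 · 0.3939 · 0.00014199 = 0.0070470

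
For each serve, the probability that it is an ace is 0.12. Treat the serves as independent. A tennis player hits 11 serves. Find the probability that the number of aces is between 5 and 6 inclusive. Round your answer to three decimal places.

X ~ Binomial(11, 0.12); P(5 ≤ X ≤ 6) = Σ C(11,k) p^k (1−p)^(11−k) over k:
  k=5: C(11,5)·0.12^5·0.88^6 = 0.00534
  k=6: C(11,6)·0.12^6·0.88^5 = 0.00073
Total = 0.00607

0.006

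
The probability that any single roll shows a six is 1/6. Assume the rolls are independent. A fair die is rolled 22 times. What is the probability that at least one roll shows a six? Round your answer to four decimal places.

P(at least one) = 1 − P(none) = 1 − (1 − 0.166667)^22
= 1 − 0.018114 = 0.981886

0.9819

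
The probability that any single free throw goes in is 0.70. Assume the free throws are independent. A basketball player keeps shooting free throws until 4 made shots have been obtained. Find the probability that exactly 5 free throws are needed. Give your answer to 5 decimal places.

Y = trial on which the fourth success occurs; negative binomial, r=4, p=0.70.
P(Y=5) = C(4,3) · p^4 · (1−p)^1
= 4 · 0.2401 · 0.3 = 0.2881200

0.28812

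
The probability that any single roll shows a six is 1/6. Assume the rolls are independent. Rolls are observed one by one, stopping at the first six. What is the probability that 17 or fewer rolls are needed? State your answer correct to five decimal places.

0.95493

Y = number of rolls to the first success; geometric, p = 0.166667.
P(Y ≤ 17) = 1 − (1−p)^17 = 1 − 0.0450732 = 0.9549268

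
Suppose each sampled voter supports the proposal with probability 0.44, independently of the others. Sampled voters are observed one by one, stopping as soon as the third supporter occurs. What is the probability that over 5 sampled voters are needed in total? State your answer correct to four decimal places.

Needing more than 5 sampled voters ⇔ fewer than 3 successes in the first 5. With X ~ Binomial(5, 0.44), P(Y > 5) = P(X ≤ 2).
  k=0: C(5,0)·0.44^0·0.56^5 = 0.055073
  k=1: C(5,1)·0.44^1·0.56^4 = 0.216359
  k=2: C(5,2)·0.44^2·0.56^3 = 0.339993
P(X ≤ 2) = 0.611425

0.6114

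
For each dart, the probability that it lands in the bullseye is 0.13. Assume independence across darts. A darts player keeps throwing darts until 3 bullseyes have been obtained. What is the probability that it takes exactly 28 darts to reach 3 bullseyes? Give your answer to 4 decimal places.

0.0237

Y = trial on which the third success occurs; negative binomial, r=3, p=0.13.
P(Y=28) = C(27,2) · p^3 · (1−p)^25
= 351 · 0.002197 · 0.03076 = 0.023720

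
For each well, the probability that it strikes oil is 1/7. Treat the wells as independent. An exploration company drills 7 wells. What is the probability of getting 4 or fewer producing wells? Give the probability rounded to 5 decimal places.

0.99903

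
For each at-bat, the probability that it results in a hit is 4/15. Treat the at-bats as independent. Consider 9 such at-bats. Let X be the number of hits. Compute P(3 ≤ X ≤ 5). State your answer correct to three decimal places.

0.432

X ~ Binomial(9, 0.266667); P(3 ≤ X ≤ 5) = Σ C(9,k) p^k (1−p)^(9−k) over k:
  k=3: C(9,3)·0.266667^3·0.733333^6 = 0.24774
  k=4: C(9,4)·0.266667^4·0.733333^5 = 0.13513
  k=5: C(9,5)·0.266667^5·0.733333^4 = 0.04914
Total = 0.43201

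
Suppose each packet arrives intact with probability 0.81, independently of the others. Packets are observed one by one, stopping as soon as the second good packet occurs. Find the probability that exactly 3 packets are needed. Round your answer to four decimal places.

Y = trial on which the second success occurs; negative binomial, r=2, p=0.81.
P(Y=3) = C(2,1) · p^2 · (1−p)^1
= 2 · 0.6561 · 0.19 = 0.249318

0.2493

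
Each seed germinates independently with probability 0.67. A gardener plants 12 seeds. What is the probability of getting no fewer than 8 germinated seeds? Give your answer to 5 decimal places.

X ~ Binomial(12, 0.67); P(X ≥ 8) = Σ C(12,k) p^k (1−p)^(12−k) over k:
  k=8: C(12,8)·0.67^8·0.33^4 = 0.2383743
  k=9: C(12,9)·0.67^9·0.33^3 = 0.2150987
  k=10: C(12,10)·0.67^10·0.33^2 = 0.1310146
  k=11: C(12,11)·0.67^11·0.33^1 = 0.0483635
  k=12: C(12,12)·0.67^12·0.33^0 = 0.0081827
Total = 0.6410338

0.64103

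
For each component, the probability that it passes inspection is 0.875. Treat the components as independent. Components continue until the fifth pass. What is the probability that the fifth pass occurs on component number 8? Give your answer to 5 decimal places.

Y = trial on which the fifth success occurs; negative binomial, r=5, p=0.875.
P(Y=8) = C(7,4) · p^5 · (1−p)^3
= 35 · 0.51291 · 0.0019531 = 0.0350621

0.03506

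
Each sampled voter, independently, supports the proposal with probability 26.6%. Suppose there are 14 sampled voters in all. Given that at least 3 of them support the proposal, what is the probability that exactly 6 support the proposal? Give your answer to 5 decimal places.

0.11753

X ~ Binomial(14, 0.266). Want P(X=6 | X≥3) = P(X=6) / P(X≥3).
P(X=6) = C(14,6)·0.266^6·0.734^8 = 0.0896218
P(X≥3) = 1 − 0.0131748 − 0.0668434 − 0.1574553 = 0.7625265
Ratio = 0.0896218 / 0.7625265 = 0.1175327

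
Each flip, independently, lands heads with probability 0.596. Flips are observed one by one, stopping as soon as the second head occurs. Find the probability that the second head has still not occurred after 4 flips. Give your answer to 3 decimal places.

Needing more than 4 flips ⇔ fewer than 2 successes in the first 4. With X ~ Binomial(4, 0.596), P(Y > 4) = P(X ≤ 1).
  k=0: C(4,0)·0.596^0·0.404^4 = 0.02664
  k=1: C(4,1)·0.596^1·0.404^3 = 0.15720
P(X ≤ 1) = 0.18384

0.184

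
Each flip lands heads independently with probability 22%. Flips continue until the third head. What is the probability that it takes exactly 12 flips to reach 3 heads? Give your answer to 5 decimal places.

Y = trial on which the third success occurs; negative binomial, r=3, p=0.22.
P(Y=12) = C(11,2) · p^3 · (1−p)^9
= 55 · 0.010648 · 0.10687 = 0.0625867

0.06259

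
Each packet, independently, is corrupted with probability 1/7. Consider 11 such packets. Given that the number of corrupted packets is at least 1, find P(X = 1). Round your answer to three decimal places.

X ~ Binomial(11, 0.142857). Want P(X=1 | X≥1) = P(X=1) / P(X≥1).
P(X=1) = C(11,1)·0.142857^1·0.857143^10 = 0.33638
P(X≥1) = 1 − 0.18348 = 0.81652
Ratio = 0.33638 / 0.81652 = 0.41196

0.412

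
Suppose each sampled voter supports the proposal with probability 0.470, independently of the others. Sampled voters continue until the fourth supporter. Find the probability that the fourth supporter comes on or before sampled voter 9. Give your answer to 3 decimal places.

0.684

Finishing within 9 sampled voters ⇔ at least 4 successes in the first 9. With X ~ Binomial(9, 0.47), P(Y ≤ 9) = 1 − P(X ≤ 3).
  k=0: C(9,0)·0.47^0·0.53^9 = 0.00330
  k=1: C(9,1)·0.47^1·0.53^8 = 0.02634
  k=2: C(9,2)·0.47^2·0.53^7 = 0.09342
  k=3: C(9,3)·0.47^3·0.53^6 = 0.19330
1 − 0.31635 = 0.68365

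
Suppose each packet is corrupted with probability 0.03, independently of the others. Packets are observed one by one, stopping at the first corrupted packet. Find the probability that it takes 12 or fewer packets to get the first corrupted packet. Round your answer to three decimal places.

0.306

Y = number of packets to the first success; geometric, p = 0.03.
P(Y ≤ 12) = 1 − (1−p)^12 = 1 − 0.69384 = 0.30616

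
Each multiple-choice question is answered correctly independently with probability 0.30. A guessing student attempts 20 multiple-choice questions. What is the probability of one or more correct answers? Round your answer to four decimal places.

P(at least one) = 1 − P(none) = 1 − (1 − 0.30)^20
= 1 − 0.000798 = 0.999202

0.9992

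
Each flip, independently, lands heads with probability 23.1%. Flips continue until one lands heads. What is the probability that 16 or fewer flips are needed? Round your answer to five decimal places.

Y = number of flips to the first success; geometric, p = 0.231.
P(Y ≤ 16) = 1 − (1−p)^16 = 1 − 0.0149562 = 0.9850438

0.98504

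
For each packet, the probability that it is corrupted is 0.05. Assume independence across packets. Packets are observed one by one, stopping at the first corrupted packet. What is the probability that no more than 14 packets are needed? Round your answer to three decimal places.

Y = number of packets to the first success; geometric, p = 0.05.
P(Y ≤ 14) = 1 − (1−p)^14 = 1 − 0.48767 = 0.51233

0.512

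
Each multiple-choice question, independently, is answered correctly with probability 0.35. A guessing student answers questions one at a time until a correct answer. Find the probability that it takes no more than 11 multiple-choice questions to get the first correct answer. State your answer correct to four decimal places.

0.9912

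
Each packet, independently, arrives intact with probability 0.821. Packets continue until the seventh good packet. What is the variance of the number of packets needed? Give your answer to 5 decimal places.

Y = total packets until the seventh success; negative binomial with r=7, p=0.821.
Var(Y) = r(1−p)/p² = 7·0.179 / 0.821² = 1.8589374

1.85894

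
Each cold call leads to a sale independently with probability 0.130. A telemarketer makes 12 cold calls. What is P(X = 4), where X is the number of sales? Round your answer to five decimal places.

X ~ Binomial(n=12, p=0.13).
P(X=4) = C(12,4) · p^4 · (1−p)^8
= 495 · 0.00028561 · 0.32821 = 0.0464016

0.04640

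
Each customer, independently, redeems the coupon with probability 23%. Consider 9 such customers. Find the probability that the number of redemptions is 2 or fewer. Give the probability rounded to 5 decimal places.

0.65658

X ~ Binomial(9, 0.23); P(X ≤ 2) = Σ C(9,k) p^k (1−p)^(9−k) over k:
  k=0: C(9,0)·0.23^0·0.77^9 = 0.0951517
  k=1: C(9,1)·0.23^1·0.77^8 = 0.2557974
  k=2: C(9,2)·0.23^2·0.77^7 = 0.3056281
Total = 0.6565772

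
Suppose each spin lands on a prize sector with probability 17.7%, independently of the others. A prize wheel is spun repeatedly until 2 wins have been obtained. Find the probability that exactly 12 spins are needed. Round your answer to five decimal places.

0.04913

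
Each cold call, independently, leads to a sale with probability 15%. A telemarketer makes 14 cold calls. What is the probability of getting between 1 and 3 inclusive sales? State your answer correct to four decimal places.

X ~ Binomial(14, 0.15); P(1 ≤ X ≤ 3) = Σ C(14,k) p^k (1−p)^(14−k) over k:
  k=1: C(14,1)·0.15^1·0.85^13 = 0.253902
  k=2: C(14,2)·0.15^2·0.85^12 = 0.291240
  k=3: C(14,3)·0.15^3·0.85^11 = 0.205581
Total = 0.750723

0.7507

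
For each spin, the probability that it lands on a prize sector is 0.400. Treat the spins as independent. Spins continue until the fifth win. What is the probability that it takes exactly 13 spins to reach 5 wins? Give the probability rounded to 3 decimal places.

0.085

Y = trial on which the fifth success occurs; negative binomial, r=5, p=0.40.
P(Y=13) = C(12,4) · p^5 · (1−p)^8
= 495 · 0.01024 · 0.016796 = 0.08514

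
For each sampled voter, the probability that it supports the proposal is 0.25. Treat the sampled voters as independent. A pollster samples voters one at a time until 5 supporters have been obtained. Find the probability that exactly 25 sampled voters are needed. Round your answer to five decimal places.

0.03291

Y = trial on which the fifth success occurs; negative binomial, r=5, p=0.25.
P(Y=25) = C(24,4) · p^5 · (1−p)^20
= 10626 · 0.00097656 · 0.0031712 = 0.0329075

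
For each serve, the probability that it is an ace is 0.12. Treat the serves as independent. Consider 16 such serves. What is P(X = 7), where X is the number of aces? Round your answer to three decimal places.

X ~ Binomial(n=16, p=0.12).
P(X=7) = C(16,7) · p^7 · (1−p)^9
= 11440 · 3.5832e-07 · 0.31648 = 0.00130

0.001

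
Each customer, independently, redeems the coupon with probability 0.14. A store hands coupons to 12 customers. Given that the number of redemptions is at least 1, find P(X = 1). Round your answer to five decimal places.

X ~ Binomial(12, 0.14). Want P(X=1 | X≥1) = P(X=1) / P(X≥1).
P(X=1) = C(12,1)·0.14^1·0.86^11 = 0.3197365
P(X≥1) = 1 − 0.1636746 = 0.8363254
Ratio = 0.3197365 / 0.8363254 = 0.3823112

0.38231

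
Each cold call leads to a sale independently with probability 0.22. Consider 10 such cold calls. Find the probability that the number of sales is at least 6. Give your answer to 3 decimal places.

X ~ Binomial(10, 0.22); P(X ≥ 6) = Σ C(10,k) p^k (1−p)^(10−k) over k:
  k=6: C(10,6)·0.22^6·0.78^4 = 0.00881
  k=7: C(10,7)·0.22^7·0.78^3 = 0.00142
  k=8: C(10,8)·0.22^8·0.78^2 = 0.00015
  k=9: C(10,9)·0.22^9·0.78^1 = 0.00001
  k=10: C(10,10)·0.22^10·0.78^0 = 0.00000
Total = 0.01039

0.010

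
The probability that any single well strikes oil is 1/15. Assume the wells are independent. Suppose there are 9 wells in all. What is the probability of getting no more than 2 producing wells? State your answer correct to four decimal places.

0.9817

X ~ Binomial(9, 0.066667); P(X ≤ 2) = Σ C(9,k) p^k (1−p)^(9−k) over k:
  k=0: C(9,0)·0.066667^0·0.933333^9 = 0.537441
  k=1: C(9,1)·0.066667^1·0.933333^8 = 0.345498
  k=2: C(9,2)·0.066667^2·0.933333^7 = 0.098714
Total = 0.981653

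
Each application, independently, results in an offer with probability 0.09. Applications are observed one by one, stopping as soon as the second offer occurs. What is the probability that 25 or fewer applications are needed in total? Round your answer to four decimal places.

Finishing within 25 applications ⇔ at least 2 successes in the first 25. With X ~ Binomial(25, 0.09), P(Y ≤ 25) = 1 − P(X ≤ 1).
  k=0: C(25,0)·0.09^0·0.91^25 = 0.094631
  k=1: C(25,1)·0.09^1·0.91^24 = 0.233978
1 − 0.328610 = 0.671390

0.6714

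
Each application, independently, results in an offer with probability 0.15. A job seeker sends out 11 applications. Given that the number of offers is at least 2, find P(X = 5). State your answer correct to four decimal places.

0.0261

X ~ Binomial(11, 0.15). Want P(X=5 | X≥2) = P(X=5) / P(X≥2).
P(X=5) = C(11,5)·0.15^5·0.85^6 = 0.013232
P(X≥2) = 1 − 0.167343 − 0.324843 = 0.507814
Ratio = 0.013232 / 0.507814 = 0.026056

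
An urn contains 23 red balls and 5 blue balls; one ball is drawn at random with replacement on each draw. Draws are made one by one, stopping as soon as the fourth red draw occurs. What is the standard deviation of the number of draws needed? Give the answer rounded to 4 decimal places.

1.0289

Y = total draws until the fourth success; negative binomial with r=4, p=0.821429.
SD(Y) = √[r(1−p)/p²] = √(1.058601) = 1.028883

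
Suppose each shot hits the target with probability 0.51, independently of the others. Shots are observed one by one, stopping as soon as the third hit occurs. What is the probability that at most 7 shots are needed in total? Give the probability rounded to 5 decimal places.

0.78951

Finishing within 7 shots ⇔ at least 3 successes in the first 7. With X ~ Binomial(7, 0.51), P(Y ≤ 7) = 1 − P(X ≤ 2).
  k=0: C(7,0)·0.51^0·0.49^7 = 0.0067822
  k=1: C(7,1)·0.51^1·0.49^6 = 0.0494134
  k=2: C(7,2)·0.51^2·0.49^5 = 0.1542908
1 − 0.2104864 = 0.7895136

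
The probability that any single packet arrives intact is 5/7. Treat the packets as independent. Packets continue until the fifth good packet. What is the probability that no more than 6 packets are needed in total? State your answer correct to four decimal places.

0.4516

Finishing within 6 packets ⇔ at least 5 successes in the first 6. With X ~ Binomial(6, 0.714286), P(Y ≤ 6) = 1 − P(X ≤ 4).
  k=0: C(6,0)·0.714286^0·0.285714^6 = 0.000544
  k=1: C(6,1)·0.714286^1·0.285714^5 = 0.008160
  k=2: C(6,2)·0.714286^2·0.285714^4 = 0.050999
  k=3: C(6,3)·0.714286^3·0.285714^3 = 0.169997
  k=4: C(6,4)·0.714286^4·0.285714^2 = 0.318745
1 − 0.548445 = 0.451555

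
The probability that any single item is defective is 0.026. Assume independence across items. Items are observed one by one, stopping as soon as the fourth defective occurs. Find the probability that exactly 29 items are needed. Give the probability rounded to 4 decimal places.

Y = trial on which the fourth success occurs; negative binomial, r=4, p=0.026.
P(Y=29) = C(28,3) · p^4 · (1−p)^25
= 3276 · 4.5698e-07 · 0.51758 = 0.000775

0.0008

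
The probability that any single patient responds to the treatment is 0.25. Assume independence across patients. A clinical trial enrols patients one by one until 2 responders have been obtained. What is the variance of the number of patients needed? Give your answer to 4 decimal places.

24.0000

Y = total patients until the second success; negative binomial with r=2, p=0.25.
Var(Y) = r(1−p)/p² = 2·0.75 / 0.25² = 24.000000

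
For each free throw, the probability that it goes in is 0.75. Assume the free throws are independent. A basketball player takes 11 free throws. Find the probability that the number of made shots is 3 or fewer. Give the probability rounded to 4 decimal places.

0.0012

X ~ Binomial(11, 0.75); P(X ≤ 3) = Σ C(11,k) p^k (1−p)^(11−k) over k:
  k=0: C(11,0)·0.75^0·0.25^11 = 0.000000
  k=1: C(11,1)·0.75^1·0.25^10 = 0.000008
  k=2: C(11,2)·0.75^2·0.25^9 = 0.000118
  k=3: C(11,3)·0.75^3·0.25^8 = 0.001062
Total = 0.001188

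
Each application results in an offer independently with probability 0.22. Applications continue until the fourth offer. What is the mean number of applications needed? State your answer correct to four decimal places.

18.1818

Y = total applications until the fourth success; negative binomial with r=4, p=0.22.
E[Y] = r / p = 4 / 0.22 = 18.181818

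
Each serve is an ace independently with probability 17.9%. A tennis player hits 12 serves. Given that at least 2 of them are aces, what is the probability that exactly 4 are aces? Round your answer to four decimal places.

0.1587

X ~ Binomial(12, 0.179). Want P(X=4 | X≥2) = P(X=4) / P(X≥2).
P(X=4) = C(12,4)·0.179^4·0.821^8 = 0.104897
P(X≥2) = 1 − 0.093782 − 0.245363 = 0.660855
Ratio = 0.104897 / 0.660855 = 0.158729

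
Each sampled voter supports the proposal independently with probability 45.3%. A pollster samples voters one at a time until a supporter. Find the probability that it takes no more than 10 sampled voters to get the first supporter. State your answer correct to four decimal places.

0.9976

Y = number of sampled voters to the first success; geometric, p = 0.453.
P(Y ≤ 10) = 1 − (1−p)^10 = 1 − 0.002398 = 0.997602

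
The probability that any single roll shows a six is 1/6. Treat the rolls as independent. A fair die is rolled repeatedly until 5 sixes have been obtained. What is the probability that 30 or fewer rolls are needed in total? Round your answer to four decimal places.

0.5757

Finishing within 30 rolls ⇔ at least 5 successes in the first 30. With X ~ Binomial(30, 0.166667), P(Y ≤ 30) = 1 − P(X ≤ 4).
  k=0: C(30,0)·0.166667^0·0.833333^30 = 0.004213
  k=1: C(30,1)·0.166667^1·0.833333^29 = 0.025276
  k=2: C(30,2)·0.166667^2·0.833333^28 = 0.073301
  k=3: C(30,3)·0.166667^3·0.833333^27 = 0.136829
  k=4: C(30,4)·0.166667^4·0.833333^26 = 0.184719
1 − 0.424339 = 0.575661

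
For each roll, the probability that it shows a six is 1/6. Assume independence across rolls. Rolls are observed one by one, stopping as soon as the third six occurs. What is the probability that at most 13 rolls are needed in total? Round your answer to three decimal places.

0.372

Finishing within 13 rolls ⇔ at least 3 successes in the first 13. With X ~ Binomial(13, 0.166667), P(Y ≤ 13) = 1 − P(X ≤ 2).
  k=0: C(13,0)·0.166667^0·0.833333^13 = 0.09346
  k=1: C(13,1)·0.166667^1·0.833333^12 = 0.24301
  k=2: C(13,2)·0.166667^2·0.833333^11 = 0.29161
1 − 0.62808 = 0.37192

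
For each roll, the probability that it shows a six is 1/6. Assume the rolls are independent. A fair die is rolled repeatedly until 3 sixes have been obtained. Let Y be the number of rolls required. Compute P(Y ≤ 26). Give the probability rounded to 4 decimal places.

0.8323

Finishing within 26 rolls ⇔ at least 3 successes in the first 26. With X ~ Binomial(26, 0.166667), P(Y ≤ 26) = 1 − P(X ≤ 2).
  k=0: C(26,0)·0.166667^0·0.833333^26 = 0.008735
  k=1: C(26,1)·0.166667^1·0.833333^25 = 0.045425
  k=2: C(26,2)·0.166667^2·0.833333^24 = 0.113561
1 − 0.167722 = 0.832278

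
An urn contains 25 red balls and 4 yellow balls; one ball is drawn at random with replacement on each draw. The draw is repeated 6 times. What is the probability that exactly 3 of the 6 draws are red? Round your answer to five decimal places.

0.03362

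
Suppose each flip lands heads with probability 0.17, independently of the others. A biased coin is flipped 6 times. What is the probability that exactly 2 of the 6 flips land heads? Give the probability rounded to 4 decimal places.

0.2057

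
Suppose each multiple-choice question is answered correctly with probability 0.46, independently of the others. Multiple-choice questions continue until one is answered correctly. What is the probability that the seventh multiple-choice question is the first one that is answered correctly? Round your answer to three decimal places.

0.011

Geometric (trials to first success), p = 0.46.
P(Y = 7) = (1−p)^6 · p = 0.024795 · 0.46 = 0.01141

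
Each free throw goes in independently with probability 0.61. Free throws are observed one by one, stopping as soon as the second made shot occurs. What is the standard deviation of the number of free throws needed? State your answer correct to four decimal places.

1.4478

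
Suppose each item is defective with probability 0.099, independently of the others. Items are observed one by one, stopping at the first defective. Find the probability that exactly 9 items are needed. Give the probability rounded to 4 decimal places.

Geometric (trials to first success), p = 0.099.
P(Y = 9) = (1−p)^8 · p = 0.43431 · 0.099 = 0.042997

0.0430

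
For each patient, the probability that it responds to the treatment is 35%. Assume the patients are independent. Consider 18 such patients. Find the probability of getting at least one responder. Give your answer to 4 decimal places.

0.9996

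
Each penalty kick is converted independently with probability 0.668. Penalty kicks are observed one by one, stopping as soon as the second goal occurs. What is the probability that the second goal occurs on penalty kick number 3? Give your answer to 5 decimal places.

Y = trial on which the second success occurs; negative binomial, r=2, p=0.668.
P(Y=3) = C(2,1) · p^2 · (1−p)^1
= 2 · 0.44622 · 0.332 = 0.2962927

0.29629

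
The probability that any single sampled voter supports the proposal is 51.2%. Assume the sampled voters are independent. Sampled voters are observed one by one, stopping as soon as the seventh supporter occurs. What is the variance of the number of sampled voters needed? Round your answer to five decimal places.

13.03101

Y = total sampled voters until the seventh success; negative binomial with r=7, p=0.512.
Var(Y) = r(1−p)/p² = 7·0.488 / 0.512² = 13.0310059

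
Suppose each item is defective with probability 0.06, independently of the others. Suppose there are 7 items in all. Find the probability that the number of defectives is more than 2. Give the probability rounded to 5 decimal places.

X ~ Binomial(7, 0.06); P(X ≥ 3) = Σ C(7,k) p^k (1−p)^(7−k) over k:
  k=3: C(7,3)·0.06^3·0.94^4 = 0.0059025
  k=4: C(7,4)·0.06^4·0.94^3 = 0.0003768
  k=5: C(7,5)·0.06^5·0.94^2 = 0.0000144
  k=6: C(7,6)·0.06^6·0.94^1 = 0.0000003
  k=7: C(7,7)·0.06^7·0.94^0 = 0.0000000
Total = 0.0062940

0.00629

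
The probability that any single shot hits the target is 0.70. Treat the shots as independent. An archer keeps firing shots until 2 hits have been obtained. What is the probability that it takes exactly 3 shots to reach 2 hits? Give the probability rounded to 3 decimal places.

0.294

Y = trial on which the second success occurs; negative binomial, r=2, p=0.70.
P(Y=3) = C(2,1) · p^2 · (1−p)^1
= 2 · 0.49 · 0.3 = 0.29400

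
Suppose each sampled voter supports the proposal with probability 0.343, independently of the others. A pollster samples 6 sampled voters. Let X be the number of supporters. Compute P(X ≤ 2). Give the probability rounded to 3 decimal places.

0.661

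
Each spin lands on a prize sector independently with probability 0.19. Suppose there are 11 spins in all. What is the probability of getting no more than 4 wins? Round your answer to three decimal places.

0.959

X ~ Binomial(11, 0.19); P(X ≤ 4) = Σ C(11,k) p^k (1−p)^(11−k) over k:
  k=0: C(11,0)·0.19^0·0.81^11 = 0.09848
  k=1: C(11,1)·0.19^1·0.81^10 = 0.25410
  k=2: C(11,2)·0.19^2·0.81^9 = 0.29801
  k=3: C(11,3)·0.19^3·0.81^8 = 0.20971
  k=4: C(11,4)·0.19^4·0.81^7 = 0.09838
Total = 0.95868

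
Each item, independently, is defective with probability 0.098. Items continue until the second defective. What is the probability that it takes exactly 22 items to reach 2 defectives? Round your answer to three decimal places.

0.026

Y = trial on which the second success occurs; negative binomial, r=2, p=0.098.
P(Y=22) = C(21,1) · p^2 · (1−p)^20
= 21 · 0.009604 · 0.1271 = 0.02563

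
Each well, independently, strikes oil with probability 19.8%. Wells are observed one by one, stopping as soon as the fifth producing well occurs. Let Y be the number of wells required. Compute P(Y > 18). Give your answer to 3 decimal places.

0.724

Needing more than 18 wells ⇔ fewer than 5 successes in the first 18. With X ~ Binomial(18, 0.198), P(Y > 18) = P(X ≤ 4).
  k=0: C(18,0)·0.198^0·0.802^18 = 0.01884
  k=1: C(18,1)·0.198^1·0.802^17 = 0.08373
  k=2: C(18,2)·0.198^2·0.802^16 = 0.17572
  k=3: C(18,3)·0.198^3·0.802^15 = 0.23137
  k=4: C(18,4)·0.198^4·0.802^14 = 0.21420
P(X ≤ 4) = 0.72386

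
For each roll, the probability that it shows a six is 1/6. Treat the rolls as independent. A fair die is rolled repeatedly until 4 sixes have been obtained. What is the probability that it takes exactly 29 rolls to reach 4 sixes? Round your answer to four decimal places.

0.0265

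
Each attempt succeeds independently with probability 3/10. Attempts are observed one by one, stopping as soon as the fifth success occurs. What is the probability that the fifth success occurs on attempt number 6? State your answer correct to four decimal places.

0.0085

Y = trial on which the fifth success occurs; negative binomial, r=5, p=0.30.
P(Y=6) = C(5,4) · p^5 · (1−p)^1
= 5 · 0.00243 · 0.7 = 0.008505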